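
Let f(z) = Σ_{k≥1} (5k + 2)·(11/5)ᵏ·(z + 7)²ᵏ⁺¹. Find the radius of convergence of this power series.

By the ratio test, |a_{k+1}/a_k| = [(5(k+1) + 2)/(5k + 2)] · 11/5 → 11/5.
Successive powers of (z + 7) differ by 2, so the series converges when |z + 7|² · 11/5 < 1, i.e. |z + 7| < √(5/11). So R = √55/11.

R = √55/11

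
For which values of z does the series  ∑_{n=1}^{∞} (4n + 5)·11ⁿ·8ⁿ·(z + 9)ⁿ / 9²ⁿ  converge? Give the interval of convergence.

Ratio test: |a_{n+1}/a_n| = [(4(n+1) + 5)/(4n + 5)] · 11·8/81 → 88/81 as n → ∞.
The series converges when 88/81 · |z + 9| < 1, giving R = 81/88.
Check z = -711/88: the terms have absolute value of order n, which does not tend to 0, so the series diverges by the divergence test.
Endpoint z = -873/88: the n-th term does not approach 0; divergence by the term test.

(-873/88, -711/88)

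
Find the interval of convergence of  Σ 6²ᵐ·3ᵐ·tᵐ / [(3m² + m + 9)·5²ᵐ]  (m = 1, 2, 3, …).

[-25/108, 25/108]

Apply the ratio test: |a_{m+1}| / |a_m| = [(3m² + m + 9)/(3(m+1)² + (m+1) + 9)] · 36·3/25, which tends to 108/25 as m → ∞.
The series converges when 108/25 · |t| < 1, giving R = 25/108.
At t = 25/108: the series is dominated by a constant times Σ 1/m², which converges (p = 2 > 1).
Endpoint t = -25/108: absolute convergence follows by limit comparison with Σ 1/m².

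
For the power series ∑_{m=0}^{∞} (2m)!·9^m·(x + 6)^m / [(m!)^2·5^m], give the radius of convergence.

R = 5/36

By the ratio test, |a_{m+1}/a_m| = (2m+1)·(2m+2)/(m+1)² · 9/5 → 36/5.
Convergence for |x + 6| · 36/5 < 1, i.e. |x + 6| < 5/36. So R = 5/36.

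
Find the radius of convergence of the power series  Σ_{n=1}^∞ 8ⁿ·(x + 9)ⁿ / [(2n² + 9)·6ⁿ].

Apply the ratio test: |a_{n+1}| / |a_n| = [(2n² + 9)/(2(n+1)² + 9)] · 8/6, which tends to 4/3 as n → ∞.
Convergence for |x + 9| · 4/3 < 1, i.e. |x + 9| < 3/4. So R = 3/4.

R = 3/4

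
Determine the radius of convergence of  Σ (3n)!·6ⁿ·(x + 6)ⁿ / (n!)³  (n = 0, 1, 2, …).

R = 1/162

Apply the ratio test: |a_{n+1}| / |a_n| = (3n+1)·(3n+2)·(3n+3)/(n+1)³ · 6, which tends to 162 as n → ∞.
Thus R = 1/(162) = 1/162.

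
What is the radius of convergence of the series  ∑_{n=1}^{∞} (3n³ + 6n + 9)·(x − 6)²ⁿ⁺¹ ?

R = 1

By the ratio test, |a_{n+1}/a_n| = (3(n+1)³ + 6(n+1) + 9)/(3n³ + 6n + 9) → 1.
Since the exponent of (x − 6) increases by 2 each term, convergence requires |x − 6|² < 1, hence R = 1.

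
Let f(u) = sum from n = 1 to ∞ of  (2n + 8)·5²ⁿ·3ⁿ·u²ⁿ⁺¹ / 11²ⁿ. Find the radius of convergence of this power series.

The ratio of consecutive coefficients is [(2(n+1) + 8)/(2n + 8)] · 25·3/121 → 75/121.
Writing y = u², the series in y has radius 121/75, so |u| < √(121/75) and R = 11√3/15.

R = 11√3/15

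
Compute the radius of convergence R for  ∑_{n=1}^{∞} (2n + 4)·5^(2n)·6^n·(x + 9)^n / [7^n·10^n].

R = 7/15

By the ratio test, |a_{n+1}/a_n| = [(2(n+1) + 4)/(2n + 4)] · 25·6/(7·10) → 15/7.
Convergence for |x + 9| · 15/7 < 1, i.e. |x + 9| < 7/15. So R = 7/15.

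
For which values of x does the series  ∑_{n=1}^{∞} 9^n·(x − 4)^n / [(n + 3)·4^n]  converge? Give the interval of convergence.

Apply the ratio test: |a_{n+1}| / |a_n| = [(n + 3)/((n+1) + 3)] · 9/4, which tends to 9/4 as n → ∞.
The series converges when 9/4 · |x − 4| < 1, giving R = 4/9.
Endpoint x = 40/9: comparison with the harmonic series Σ 1/n shows the series diverges.
When x = 32/9, the terms alternate in sign and decrease monotonically to 0 in absolute value (size ~ c/n), so the alternating series test gives convergence.

[32/9, 40/9)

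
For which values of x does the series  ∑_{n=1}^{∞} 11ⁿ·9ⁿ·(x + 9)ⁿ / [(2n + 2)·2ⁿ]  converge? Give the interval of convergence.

Apply the ratio test: |a_{n+1}| / |a_n| = [(2n + 2)/(2(n+1) + 2)] · 11·9/2, which tends to 99/2 as n → ∞.
Hence the series converges for |x + 9| < 1/(99/2) = 2/99, so the radius of convergence is 2/99.
When x = -889/99, the terms are asymptotic to a nonzero constant times 1/n, so the series diverges by limit comparison with Σ 1/n.
At x = -893/99: the terms alternate in sign and decrease monotonically to 0 in absolute value (size ~ c/n), so the alternating series test gives convergence.

[-893/99, -889/99)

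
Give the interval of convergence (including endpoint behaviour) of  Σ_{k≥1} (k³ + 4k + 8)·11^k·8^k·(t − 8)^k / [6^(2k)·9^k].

(95/22, 257/22)

Apply the ratio test: |a_{k+1}| / |a_k| = [((k+1)³ + 4(k+1) + 8)/(k³ + 4k + 8)] · 11·8/(36·9), which tends to 22/81 as k → ∞.
Hence the series converges for |t − 8| < 1/(22/81) = 81/22, so the radius of convergence is 81/22.
When t = 257/22, the terms have absolute value of order k³, which does not tend to 0, so the series diverges by the divergence test.
When t = 95/22, the terms have absolute value of order k³, which does not tend to 0, so the series diverges by the divergence test.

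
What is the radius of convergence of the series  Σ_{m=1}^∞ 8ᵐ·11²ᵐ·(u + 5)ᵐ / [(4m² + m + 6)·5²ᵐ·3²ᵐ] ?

Apply the ratio test: |a_{m+1}| / |a_m| = [(4m² + m + 6)/(4(m+1)² + (m+1) + 6)] · 8·121/(25·9), which tends to 968/225 as m → ∞.
Convergence for |u + 5| · 968/225 < 1, i.e. |u + 5| < 225/968. So R = 225/968.

R = 225/968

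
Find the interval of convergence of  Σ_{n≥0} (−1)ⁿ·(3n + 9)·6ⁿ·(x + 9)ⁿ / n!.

By the ratio test, |a_{n+1}/a_n| = (3(n+1) + 9)/(3n + 9) · 6 · 1/(n+1) → 0.
The limit is 0, so the series converges for all x; R = ∞.

(−∞, ∞)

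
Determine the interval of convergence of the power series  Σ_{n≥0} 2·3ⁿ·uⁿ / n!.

The ratio of consecutive coefficients is 2/2 · 3 · 1/(n+1) → 0.
The limit is 0, so the series converges for all u; R = ∞.

(−∞, ∞)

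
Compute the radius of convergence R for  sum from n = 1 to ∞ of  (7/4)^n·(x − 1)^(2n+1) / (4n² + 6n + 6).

R = 2√7/7

The ratio of consecutive coefficients is [(4n² + 6n + 6)/(4(n+1)² + 6(n+1) + 6)] · 7/4 → 7/4.
Successive powers of (x − 1) differ by 2, so the series converges when |x − 1|² · 7/4 < 1, i.e. |x − 1| < √(4/7). So R = 2√7/7.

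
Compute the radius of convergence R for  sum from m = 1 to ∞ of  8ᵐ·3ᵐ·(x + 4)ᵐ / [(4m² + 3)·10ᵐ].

Apply the ratio test: |a_{m+1}| / |a_m| = [(4m² + 3)/(4(m+1)² + 3)] · 8·3/10, which tends to 12/5 as m → ∞.
The series converges when 12/5 · |x + 4| < 1, giving R = 5/12.

R = 5/12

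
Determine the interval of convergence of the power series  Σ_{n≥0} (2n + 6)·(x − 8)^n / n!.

(−∞, ∞)

The ratio of consecutive coefficients is (2(n+1) + 6)/(2n + 6) · 1/(n+1) → 0.
The limit is 0, so the series converges for all x; R = ∞.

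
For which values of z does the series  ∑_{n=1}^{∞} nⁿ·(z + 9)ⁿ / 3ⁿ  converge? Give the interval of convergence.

Root test: |a_n|^(1/n) = n/3 → ∞.
The root grows without bound, so R = 0 (convergence only at z = -9).

{-9}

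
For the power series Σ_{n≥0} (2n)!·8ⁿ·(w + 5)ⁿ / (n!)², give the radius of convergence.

By the ratio test, |a_{n+1}/a_n| = (2n+1)·(2n+2)/(n+1)² · 8 → 32.
The series converges when 32 · |w + 5| < 1, giving R = 1/32.

R = 1/32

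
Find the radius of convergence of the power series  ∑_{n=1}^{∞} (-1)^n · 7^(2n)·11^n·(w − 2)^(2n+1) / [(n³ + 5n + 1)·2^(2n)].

R = 2√11/77

Ratio test: |a_{n+1}/a_n| = [(n³ + 5n + 1)/((n+1)³ + 5(n+1) + 1)] · 49·11/4 → 539/4 as n → ∞.
Successive powers of (w − 2) differ by 2, so the series converges when |w − 2|² · 539/4 < 1, i.e. |w − 2| < √(4/539). So R = 2√11/77.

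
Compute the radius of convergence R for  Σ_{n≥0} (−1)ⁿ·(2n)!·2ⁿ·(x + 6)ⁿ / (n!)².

Apply the ratio test: |a_{n+1}| / |a_n| = (2n+1)·(2n+2)/(n+1)² · 2, which tends to 8 as n → ∞.
Convergence for |x + 6| · 8 < 1, i.e. |x + 6| < 1/8. So R = 1/8.

R = 1/8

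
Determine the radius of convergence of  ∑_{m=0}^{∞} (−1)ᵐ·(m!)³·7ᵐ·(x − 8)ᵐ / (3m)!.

Apply the ratio test: |a_{m+1}| / |a_m| = (m+1)³/[(3m+1)·(3m+2)·(3m+3)] · 7, which tends to 7/27 as m → ∞.
Convergence for |x − 8| · 7/27 < 1, i.e. |x − 8| < 27/7. So R = 27/7.

R = 27/7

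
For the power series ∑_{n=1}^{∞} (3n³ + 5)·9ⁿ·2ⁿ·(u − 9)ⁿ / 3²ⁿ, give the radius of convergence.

R = 1/2

Apply the ratio test: |a_{n+1}| / |a_n| = [(3(n+1)³ + 5)/(3n³ + 5)] · 9·2/9, which tends to 2 as n → ∞.
Thus R = 1/(2) = 1/2.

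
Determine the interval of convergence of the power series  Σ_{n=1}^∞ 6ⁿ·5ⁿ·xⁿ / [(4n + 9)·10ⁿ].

[-1/3, 1/3)

Ratio test: |a_{n+1}/a_n| = [(4n + 9)/(4(n+1) + 9)] · 6·5/10 → 3 as n → ∞.
Thus R = 1/(3) = 1/3.
Check x = 1/3: the terms behave like c/n; limit comparison with the harmonic series gives divergence.
Check x = -1/3: an alternating series whose terms decrease to 0 in absolute value, so it converges by the Leibniz criterion.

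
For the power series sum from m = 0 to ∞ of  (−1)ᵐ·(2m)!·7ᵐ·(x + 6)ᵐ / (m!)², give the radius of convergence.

Ratio test: |a_{m+1}/a_m| = (2m+1)·(2m+2)/(m+1)² · 7 → 28 as m → ∞.
Hence the series converges for |x + 6| < 1/(28) = 1/28, so the radius of convergence is 1/28.

R = 1/28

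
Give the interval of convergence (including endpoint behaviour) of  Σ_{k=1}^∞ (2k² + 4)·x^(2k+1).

By the ratio test, |a_{k+1}/a_k| = (2(k+1)² + 4)/(2k² + 4) → 1.
Since the exponent of x increases by 2 each term, convergence requires |x|² < 1, hence R = 1.
Check x = 1: the terms do not tend to 0, so the series diverges.
When x = -1, the terms do not tend to 0, so the series diverges.

(-1, 1)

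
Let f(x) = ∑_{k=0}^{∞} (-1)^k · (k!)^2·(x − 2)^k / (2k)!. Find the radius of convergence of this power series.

R = 4

The ratio of consecutive coefficients is (k+1)²/[(2k+1)·(2k+2)] → 1/4.
The series converges when 1/4 · |x − 2| < 1, giving R = 4.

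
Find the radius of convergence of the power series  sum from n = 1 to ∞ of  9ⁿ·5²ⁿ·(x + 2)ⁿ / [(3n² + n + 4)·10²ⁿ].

R = 4/9

Apply the ratio test: |a_{n+1}| / |a_n| = [(3n² + n + 4)/(3(n+1)² + (n+1) + 4)] · 9·25/100, which tends to 9/4 as n → ∞.
Hence the series converges for |x + 2| < 1/(9/4) = 4/9, so the radius of convergence is 4/9.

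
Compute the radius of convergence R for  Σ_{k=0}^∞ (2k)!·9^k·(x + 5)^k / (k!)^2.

R = 1/36

Ratio test: |a_{k+1}/a_k| = (2k+1)·(2k+2)/(k+1)² · 9 → 36 as k → ∞.
Hence the series converges for |x + 5| < 1/(36) = 1/36, so the radius of convergence is 1/36.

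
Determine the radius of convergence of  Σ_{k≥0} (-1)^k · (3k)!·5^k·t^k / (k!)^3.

Apply the ratio test: |a_{k+1}| / |a_k| = (3k+1)·(3k+2)·(3k+3)/(k+1)³ · 5, which tends to 135 as k → ∞.
Convergence for |t| · 135 < 1, i.e. |t| < 1/135. So R = 1/135.

R = 1/135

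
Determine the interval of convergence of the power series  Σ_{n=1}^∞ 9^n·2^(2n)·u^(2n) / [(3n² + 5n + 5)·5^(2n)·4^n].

[-5/3, 5/3]

By the ratio test, |a_{n+1}/a_n| = [(3n² + 5n + 5)/(3(n+1)² + 5(n+1) + 5)] · 9·4/(25·4) → 9/25.
Since the exponent of u increases by 2 each term, convergence requires |u|² < 25/9, hence R = 5/3.
Endpoint u = 5/3: the series is dominated by a constant times Σ 1/n², which converges (p = 2 > 1).
At u = -5/3: the series is dominated by a constant times Σ 1/n², which converges (p = 2 > 1).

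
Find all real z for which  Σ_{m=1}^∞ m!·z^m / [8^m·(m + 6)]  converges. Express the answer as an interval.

{0}

Ratio test: |a_{m+1}/a_m| = (m+1) · 1/8 · (m + 6)/((m+1) + 6) → ∞ as m → ∞.
The terms grow without bound for any z ≠ 0, so R = 0 (convergence only at z = 0).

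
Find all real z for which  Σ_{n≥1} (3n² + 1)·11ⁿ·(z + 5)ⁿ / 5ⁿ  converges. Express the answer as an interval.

(-60/11, -50/11)

Apply the ratio test: |a_{n+1}| / |a_n| = [(3(n+1)² + 1)/(3n² + 1)] · 11/5, which tends to 11/5 as n → ∞.
Thus R = 1/(11/5) = 5/11.
Check z = -50/11: the terms have absolute value of order n², which does not tend to 0, so the series diverges by the divergence test.
Check z = -60/11: the terms have absolute value of order n², which does not tend to 0, so the series diverges by the divergence test.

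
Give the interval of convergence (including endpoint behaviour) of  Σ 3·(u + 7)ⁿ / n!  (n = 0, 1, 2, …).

(−∞, ∞)

Ratio test: |a_{n+1}/a_n| = 3/3 · 1/(n+1) → 0 as n → ∞.
The limit is 0, so the series converges for all u; R = ∞.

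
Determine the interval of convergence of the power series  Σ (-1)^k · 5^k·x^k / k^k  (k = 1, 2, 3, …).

Root test: |a_k|^(1/k) = 5/k → 0.
Since the k-th root of |a_k| tends to 0, the series converges for all real x; R = ∞.

(−∞, ∞)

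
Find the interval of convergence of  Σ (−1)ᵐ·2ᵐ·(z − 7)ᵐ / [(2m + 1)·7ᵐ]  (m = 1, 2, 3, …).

Ratio test: |a_{m+1}/a_m| = [(2m + 1)/(2(m+1) + 1)] · 2/7 → 2/7 as m → ∞.
Hence the series converges for |z − 7| < 1/(2/7) = 7/2, so the radius of convergence is 7/2.
When z = 21/2, convergence follows from the alternating series test (terms decrease monotonically to 0).
Endpoint z = 7/2: the terms are asymptotic to a nonzero constant times 1/m, so the series diverges by limit comparison with Σ 1/m.

(7/2, 21/2]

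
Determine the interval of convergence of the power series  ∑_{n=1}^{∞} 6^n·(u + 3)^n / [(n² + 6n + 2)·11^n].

[-29/6, -7/6]

The ratio of consecutive coefficients is [(n² + 6n + 2)/((n+1)² + 6(n+1) + 2)] · 6/11 → 6/11.
Thus R = 1/(6/11) = 11/6.
At u = -7/6: absolute convergence follows by limit comparison with Σ 1/n².
Check u = -29/6: the terms are on the order of 1/n², so the series converges absolutely by comparison with the p-series (p = 2 > 1).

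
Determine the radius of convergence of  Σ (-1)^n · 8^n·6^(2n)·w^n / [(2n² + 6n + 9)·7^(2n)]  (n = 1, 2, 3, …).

R = 49/288

Apply the ratio test: |a_{n+1}| / |a_n| = [(2n² + 6n + 9)/(2(n+1)² + 6(n+1) + 9)] · 8·36/49, which tends to 288/49 as n → ∞.
The series converges when 288/49 · |w| < 1, giving R = 49/288.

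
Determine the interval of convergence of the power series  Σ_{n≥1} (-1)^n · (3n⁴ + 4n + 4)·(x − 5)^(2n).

By the ratio test, |a_{n+1}/a_n| = (3(n+1)⁴ + 4(n+1) + 4)/(3n⁴ + 4n + 4) → 1.
Successive powers of (x − 5) differ by 2, so the series converges when |x − 5|² · 1 < 1, i.e. |x − 5| < √(1) = 1. So R = 1.
Check x = 6: the terms do not tend to 0, so the series diverges.
Endpoint x = 4: the terms have absolute value of order n⁴, which does not tend to 0, so the series diverges by the divergence test.

(4, 6)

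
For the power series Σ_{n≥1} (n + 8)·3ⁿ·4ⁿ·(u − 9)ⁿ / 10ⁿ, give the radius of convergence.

R = 5/6

Ratio test: |a_{n+1}/a_n| = [((n+1) + 8)/(n + 8)] · 3·4/10 → 6/5 as n → ∞.
The series converges when 6/5 · |u − 9| < 1, giving R = 5/6.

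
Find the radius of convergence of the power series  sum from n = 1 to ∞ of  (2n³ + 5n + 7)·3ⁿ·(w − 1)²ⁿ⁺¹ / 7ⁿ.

The ratio of consecutive coefficients is [(2(n+1)³ + 5(n+1) + 7)/(2n³ + 5n + 7)] · 3/7 → 3/7.
Since the exponent of (w − 1) increases by 2 each term, convergence requires |w − 1|² < 7/3, hence R = √21/3.

R = √21/3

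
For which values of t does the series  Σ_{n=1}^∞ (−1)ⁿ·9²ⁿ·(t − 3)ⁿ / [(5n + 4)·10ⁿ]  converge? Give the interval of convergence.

(233/81, 253/81]

By the ratio test, |a_{n+1}/a_n| = [(5n + 4)/(5(n+1) + 4)] · 81/10 → 81/10.
Thus R = 1/(81/10) = 10/81.
When t = 253/81, an alternating series whose terms decrease to 0 in absolute value, so it converges by the Leibniz criterion.
When t = 233/81, comparison with the harmonic series Σ 1/n shows the series diverges.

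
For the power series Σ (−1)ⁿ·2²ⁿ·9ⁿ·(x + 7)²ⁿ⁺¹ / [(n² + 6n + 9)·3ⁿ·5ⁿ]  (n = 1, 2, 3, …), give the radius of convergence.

R = √15/6

Ratio test: |a_{n+1}/a_n| = [(n² + 6n + 9)/((n+1)² + 6(n+1) + 9)] · 4·9/(3·5) → 12/5 as n → ∞.
Writing y = (x + 7)², the series in y has radius 5/12, so |x + 7| < √(5/12) and R = √15/6.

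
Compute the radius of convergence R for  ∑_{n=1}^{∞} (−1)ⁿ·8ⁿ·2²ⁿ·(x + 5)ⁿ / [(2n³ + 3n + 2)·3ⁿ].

The ratio of consecutive coefficients is [(2n³ + 3n + 2)/(2(n+1)³ + 3(n+1) + 2)] · 8·4/3 → 32/3.
Convergence for |x + 5| · 32/3 < 1, i.e. |x + 5| < 3/32. So R = 3/32.

R = 3/32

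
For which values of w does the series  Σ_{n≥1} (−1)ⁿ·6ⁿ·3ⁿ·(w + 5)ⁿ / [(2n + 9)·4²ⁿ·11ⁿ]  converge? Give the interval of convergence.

The ratio of consecutive coefficients is [(2n + 9)/(2(n+1) + 9)] · 6·3/(16·11) → 9/88.
Convergence for |w + 5| · 9/88 < 1, i.e. |w + 5| < 88/9. So R = 88/9.
Check w = 43/9: convergence follows from the alternating series test (terms decrease monotonically to 0).
When w = -133/9, comparison with the harmonic series Σ 1/n shows the series diverges.

(-133/9, 43/9]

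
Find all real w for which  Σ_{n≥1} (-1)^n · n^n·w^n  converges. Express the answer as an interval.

Applying the root test, |a_n|^(1/n) = n → ∞.
Since the n-th root of |a_n| is unbounded, the series converges only at w = 0; R = 0.

{0}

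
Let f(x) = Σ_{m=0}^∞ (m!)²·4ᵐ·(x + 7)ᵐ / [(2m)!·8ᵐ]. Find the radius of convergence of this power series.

R = 8

Ratio test: |a_{m+1}/a_m| = (m+1)²/[(2m+1)·(2m+2)] · 4/8 → 1/8 as m → ∞.
Convergence for |x + 7| · 1/8 < 1, i.e. |x + 7| < 8. So R = 8.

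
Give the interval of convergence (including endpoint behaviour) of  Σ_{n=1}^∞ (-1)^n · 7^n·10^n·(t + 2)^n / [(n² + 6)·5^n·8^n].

[-18/7, -10/7]

By the ratio test, |a_{n+1}/a_n| = [(n² + 6)/((n+1)² + 6)] · 7·10/(5·8) → 7/4.
Convergence for |t + 2| · 7/4 < 1, i.e. |t + 2| < 4/7. So R = 4/7.
At t = -10/7: absolute convergence follows by limit comparison with Σ 1/n².
Endpoint t = -18/7: absolute convergence follows by limit comparison with Σ 1/n².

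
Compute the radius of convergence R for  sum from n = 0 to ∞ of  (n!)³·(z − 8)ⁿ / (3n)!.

R = 27

Apply the ratio test: |a_{n+1}| / |a_n| = (n+1)³/[(3n+1)·(3n+2)·(3n+3)], which tends to 1/27 as n → ∞.
Thus R = 1/(1/27) = 27.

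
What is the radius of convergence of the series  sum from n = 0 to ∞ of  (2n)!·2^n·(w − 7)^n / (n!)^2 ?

R = 1/8

Apply the ratio test: |a_{n+1}| / |a_n| = (2n+1)·(2n+2)/(n+1)² · 2, which tends to 8 as n → ∞.
Thus R = 1/(8) = 1/8.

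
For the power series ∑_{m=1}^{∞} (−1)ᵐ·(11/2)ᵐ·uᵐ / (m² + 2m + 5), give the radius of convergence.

R = 2/11

Apply the ratio test: |a_{m+1}| / |a_m| = [(m² + 2m + 5)/((m+1)² + 2(m+1) + 5)] · 11/2, which tends to 11/2 as m → ∞.
Hence the series converges for |u| < 1/(11/2) = 2/11, so the radius of convergence is 2/11.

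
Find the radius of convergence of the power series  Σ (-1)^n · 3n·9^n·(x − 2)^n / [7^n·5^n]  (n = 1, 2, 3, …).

Ratio test: |a_{n+1}/a_n| = [3(n+1)/3n] · 9/(7·5) → 9/35 as n → ∞.
Hence the series converges for |x − 2| < 1/(9/35) = 35/9, so the radius of convergence is 35/9.

R = 35/9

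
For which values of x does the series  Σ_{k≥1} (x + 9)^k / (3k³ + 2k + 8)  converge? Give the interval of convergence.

Apply the ratio test: |a_{k+1}| / |a_k| = (3k³ + 2k + 8)/(3(k+1)³ + 2(k+1) + 8), which tends to 1 as k → ∞.
So the series converges when |x + 9| < 1 and diverges when |x + 9| > 1; R = 1.
Check x = -8: absolute convergence follows by limit comparison with Σ 1/k³.
Check x = -10: the series is dominated by a constant times Σ 1/k³, which converges (p = 3 > 1).

[-10, -8]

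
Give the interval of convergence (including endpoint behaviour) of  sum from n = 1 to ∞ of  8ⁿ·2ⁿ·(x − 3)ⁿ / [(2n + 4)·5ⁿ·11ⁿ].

[-7/16, 103/16)

Apply the ratio test: |a_{n+1}| / |a_n| = [(2n + 4)/(2(n+1) + 4)] · 8·2/(5·11), which tends to 16/55 as n → ∞.
Thus R = 1/(16/55) = 55/16.
At x = 103/16: comparison with the harmonic series Σ 1/n shows the series diverges.
Check x = -7/16: convergence follows from the alternating series test (terms decrease monotonically to 0).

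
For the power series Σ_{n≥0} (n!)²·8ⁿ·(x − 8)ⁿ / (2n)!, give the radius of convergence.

Apply the ratio test: |a_{n+1}| / |a_n| = (n+1)²/[(2n+1)·(2n+2)] · 8, which tends to 2 as n → ∞.
Thus R = 1/(2) = 1/2.

R = 1/2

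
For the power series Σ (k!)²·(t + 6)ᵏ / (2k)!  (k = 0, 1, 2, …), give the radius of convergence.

Apply the ratio test: |a_{k+1}| / |a_k| = (k+1)²/[(2k+1)·(2k+2)], which tends to 1/4 as k → ∞.
Convergence for |t + 6| · 1/4 < 1, i.e. |t + 6| < 4. So R = 4.

R = 4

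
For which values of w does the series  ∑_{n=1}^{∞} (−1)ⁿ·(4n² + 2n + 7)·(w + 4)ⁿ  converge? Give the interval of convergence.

The ratio of consecutive coefficients is (4(n+1)² + 2(n+1) + 7)/(4n² + 2n + 7) → 1.
Convergence for |w + 4| < 1, so R = 1.
At w = -3: the terms do not tend to 0, so the series diverges.
At w = -5: the terms have absolute value of order n², which does not tend to 0, so the series diverges by the divergence test.

(-5, -3)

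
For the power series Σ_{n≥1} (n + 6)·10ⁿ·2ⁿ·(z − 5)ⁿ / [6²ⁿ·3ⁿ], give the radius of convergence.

R = 27/5

Apply the ratio test: |a_{n+1}| / |a_n| = [((n+1) + 6)/(n + 6)] · 10·2/(36·3), which tends to 5/27 as n → ∞.
Convergence for |z − 5| · 5/27 < 1, i.e. |z − 5| < 27/5. So R = 27/5.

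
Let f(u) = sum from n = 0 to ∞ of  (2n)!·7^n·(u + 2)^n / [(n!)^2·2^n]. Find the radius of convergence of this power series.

By the ratio test, |a_{n+1}/a_n| = (2n+1)·(2n+2)/(n+1)² · 7/2 → 14.
Thus R = 1/(14) = 1/14.

R = 1/14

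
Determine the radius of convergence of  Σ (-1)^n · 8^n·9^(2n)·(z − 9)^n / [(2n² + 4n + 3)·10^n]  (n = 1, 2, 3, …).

R = 5/324

Ratio test: |a_{n+1}/a_n| = [(2n² + 4n + 3)/(2(n+1)² + 4(n+1) + 3)] · 8·81/10 → 324/5 as n → ∞.
Thus R = 1/(324/5) = 5/324.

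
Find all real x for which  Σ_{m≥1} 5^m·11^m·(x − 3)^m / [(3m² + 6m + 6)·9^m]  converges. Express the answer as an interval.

The ratio of consecutive coefficients is [(3m² + 6m + 6)/(3(m+1)² + 6(m+1) + 6)] · 5·11/9 → 55/9.
The series converges when 55/9 · |x − 3| < 1, giving R = 9/55.
Endpoint x = 174/55: absolute convergence follows by limit comparison with Σ 1/m².
When x = 156/55, absolute convergence follows by limit comparison with Σ 1/m².

[156/55, 174/55]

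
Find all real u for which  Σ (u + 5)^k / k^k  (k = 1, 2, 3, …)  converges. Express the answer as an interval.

(−∞, ∞)

By the Cauchy root test, |a_k|^(1/k) = 1/k → 0.
Since the k-th root of |a_k| tends to 0, the series converges for all real u; R = ∞.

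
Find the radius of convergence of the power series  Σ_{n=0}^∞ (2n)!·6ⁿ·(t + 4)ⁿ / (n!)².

Apply the ratio test: |a_{n+1}| / |a_n| = (2n+1)·(2n+2)/(n+1)² · 6, which tends to 24 as n → ∞.
The series converges when 24 · |t + 4| < 1, giving R = 1/24.

R = 1/24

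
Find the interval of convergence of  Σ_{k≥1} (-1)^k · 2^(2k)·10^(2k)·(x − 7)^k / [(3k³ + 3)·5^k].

[559/80, 561/80]

Ratio test: |a_{k+1}/a_k| = [(3k³ + 3)/(3(k+1)³ + 3)] · 4·100/5 → 80 as k → ∞.
Convergence for |x − 7| · 80 < 1, i.e. |x − 7| < 1/80. So R = 1/80.
Endpoint x = 561/80: the terms are on the order of 1/k³, so the series converges absolutely by comparison with the p-series (p = 3 > 1).
Check x = 559/80: absolute convergence follows by limit comparison with Σ 1/k³.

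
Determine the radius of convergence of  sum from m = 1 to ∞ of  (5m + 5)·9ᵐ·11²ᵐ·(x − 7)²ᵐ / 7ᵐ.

Apply the ratio test: |a_{m+1}| / |a_m| = [(5(m+1) + 5)/(5m + 5)] · 9·121/7, which tends to 1089/7 as m → ∞.
Writing y = (x − 7)², the series in y has radius 7/1089, so |x − 7| < √(7/1089) and R = √7/33.

R = √7/33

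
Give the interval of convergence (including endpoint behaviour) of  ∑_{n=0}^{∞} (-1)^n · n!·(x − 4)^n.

{4}

Ratio test: |a_{n+1}/a_n| = (n+1) → ∞ as n → ∞.
The terms grow without bound for any (x − 4) ≠ 0, so R = 0 (convergence only at x = 4).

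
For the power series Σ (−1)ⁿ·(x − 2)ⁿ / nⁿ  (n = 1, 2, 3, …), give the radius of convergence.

R = ∞

Root test: |a_n|^(1/n) = 1/n → 0.
Since the n-th root of |a_n| tends to 0, the series converges for all real x; R = ∞.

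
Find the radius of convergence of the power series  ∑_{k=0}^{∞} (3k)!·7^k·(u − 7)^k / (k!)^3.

R = 1/189

The ratio of consecutive coefficients is (3k+1)·(3k+2)·(3k+3)/(k+1)³ · 7 → 189.
Hence the series converges for |u − 7| < 1/(189) = 1/189, so the radius of convergence is 1/189.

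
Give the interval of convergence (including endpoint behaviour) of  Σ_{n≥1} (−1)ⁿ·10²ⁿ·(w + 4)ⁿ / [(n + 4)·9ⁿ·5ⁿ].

(-89/20, -71/20]

Ratio test: |a_{n+1}/a_n| = [(n + 4)/((n+1) + 4)] · 100/(9·5) → 20/9 as n → ∞.
The series converges when 20/9 · |w + 4| < 1, giving R = 9/20.
At w = -71/20: the terms alternate in sign and decrease monotonically to 0 in absolute value (size ~ c/n), so the alternating series test gives convergence.
Check w = -89/20: comparison with the harmonic series Σ 1/n shows the series diverges.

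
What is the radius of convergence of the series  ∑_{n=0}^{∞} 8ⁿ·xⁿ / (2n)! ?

Apply the ratio test: |a_{n+1}| / |a_n| = 8 · 1/[(2n+1)·(2n+2)], which tends to 0 as n → ∞.
The ratio tends to 0 regardless of x, hence R = ∞.

R = ∞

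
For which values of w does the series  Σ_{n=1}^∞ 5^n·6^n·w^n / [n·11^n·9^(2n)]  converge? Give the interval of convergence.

[-297/10, 297/10)

The ratio of consecutive coefficients is [n/(n+1)] · 5·6/(11·81) → 10/297.
The series converges when 10/297 · |w| < 1, giving R = 297/10.
Check w = 297/10: comparison with the harmonic series Σ 1/n shows the series diverges.
Endpoint w = -297/10: the terms alternate in sign and decrease monotonically to 0 in absolute value (size ~ c/n), so the alternating series test gives convergence.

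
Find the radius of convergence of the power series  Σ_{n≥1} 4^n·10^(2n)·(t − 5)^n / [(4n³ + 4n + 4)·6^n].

Apply the ratio test: |a_{n+1}| / |a_n| = [(4n³ + 4n + 4)/(4(n+1)³ + 4(n+1) + 4)] · 4·100/6, which tends to 200/3 as n → ∞.
Hence the series converges for |t − 5| < 1/(200/3) = 3/200, so the radius of convergence is 3/200.

R = 3/200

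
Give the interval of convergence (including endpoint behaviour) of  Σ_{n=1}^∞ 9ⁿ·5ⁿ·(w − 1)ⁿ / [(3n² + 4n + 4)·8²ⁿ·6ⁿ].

[-113/15, 143/15]

Apply the ratio test: |a_{n+1}| / |a_n| = [(3n² + 4n + 4)/(3(n+1)² + 4(n+1) + 4)] · 9·5/(64·6), which tends to 15/128 as n → ∞.
The series converges when 15/128 · |w − 1| < 1, giving R = 128/15.
When w = 143/15, absolute convergence follows by limit comparison with Σ 1/n².
Check w = -113/15: absolute convergence follows by limit comparison with Σ 1/n².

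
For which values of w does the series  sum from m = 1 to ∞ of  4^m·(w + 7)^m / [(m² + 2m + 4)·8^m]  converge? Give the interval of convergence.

By the ratio test, |a_{m+1}/a_m| = [(m² + 2m + 4)/((m+1)² + 2(m+1) + 4)] · 4/8 → 1/2.
Convergence for |w + 7| · 1/2 < 1, i.e. |w + 7| < 2. So R = 2.
Check w = -5: the terms are on the order of 1/m², so the series converges absolutely by comparison with the p-series (p = 2 > 1).
Endpoint w = -9: the terms are on the order of 1/m², so the series converges absolutely by comparison with the p-series (p = 2 > 1).

[-9, -5]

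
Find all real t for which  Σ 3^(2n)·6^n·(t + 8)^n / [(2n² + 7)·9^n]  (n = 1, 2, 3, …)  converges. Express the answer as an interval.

By the ratio test, |a_{n+1}/a_n| = [(2n² + 7)/(2(n+1)² + 7)] · 9·6/9 → 6.
The series converges when 6 · |t + 8| < 1, giving R = 1/6.
At t = -47/6: the series is dominated by a constant times Σ 1/n², which converges (p = 2 > 1).
When t = -49/6, absolute convergence follows by limit comparison with Σ 1/n².

[-49/6, -47/6]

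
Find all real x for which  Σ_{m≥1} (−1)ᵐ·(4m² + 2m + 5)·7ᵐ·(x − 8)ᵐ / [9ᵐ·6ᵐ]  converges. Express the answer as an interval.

(2/7, 110/7)

The ratio of consecutive coefficients is [(4(m+1)² + 2(m+1) + 5)/(4m² + 2m + 5)] · 7/(9·6) → 7/54.
The series converges when 7/54 · |x − 8| < 1, giving R = 54/7.
At x = 110/7: the terms do not tend to 0, so the series diverges.
Check x = 2/7: the terms do not tend to 0, so the series diverges.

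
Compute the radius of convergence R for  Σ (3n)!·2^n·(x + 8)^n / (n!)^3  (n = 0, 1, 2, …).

By the ratio test, |a_{n+1}/a_n| = (3n+1)·(3n+2)·(3n+3)/(n+1)³ · 2 → 54.
Hence the series converges for |x + 8| < 1/(54) = 1/54, so the radius of convergence is 1/54.

R = 1/54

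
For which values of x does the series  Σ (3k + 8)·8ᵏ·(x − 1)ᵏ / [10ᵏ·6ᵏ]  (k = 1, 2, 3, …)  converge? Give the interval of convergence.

(-13/2, 17/2)

The ratio of consecutive coefficients is [(3(k+1) + 8)/(3k + 8)] · 8/(10·6) → 2/15.
Convergence for |x − 1| · 2/15 < 1, i.e. |x − 1| < 15/2. So R = 15/2.
At x = 17/2: the k-th term does not approach 0; divergence by the term test.
When x = -13/2, the k-th term does not approach 0; divergence by the term test.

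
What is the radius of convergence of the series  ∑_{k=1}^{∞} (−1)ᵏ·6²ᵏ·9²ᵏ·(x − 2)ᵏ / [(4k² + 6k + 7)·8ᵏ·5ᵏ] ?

The ratio of consecutive coefficients is [(4k² + 6k + 7)/(4(k+1)² + 6(k+1) + 7)] · 36·81/(8·5) → 729/10.
Hence the series converges for |x − 2| < 1/(729/10) = 10/729, so the radius of convergence is 10/729.

R = 10/729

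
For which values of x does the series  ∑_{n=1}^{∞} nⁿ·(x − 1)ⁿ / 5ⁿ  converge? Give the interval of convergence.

{1}

Applying the root test, |a_n|^(1/n) = n/5 → ∞.
Since the n-th root of |a_n| is unbounded, the series converges only at x = 1; R = 0.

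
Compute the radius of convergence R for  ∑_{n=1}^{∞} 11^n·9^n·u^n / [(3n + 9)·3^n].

By the ratio test, |a_{n+1}/a_n| = [(3n + 9)/(3(n+1) + 9)] · 11·9/3 → 33.
Hence the series converges for |u| < 1/(33) = 1/33, so the radius of convergence is 1/33.

R = 1/33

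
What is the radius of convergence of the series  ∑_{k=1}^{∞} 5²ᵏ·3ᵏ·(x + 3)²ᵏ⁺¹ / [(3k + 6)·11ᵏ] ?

Apply the ratio test: |a_{k+1}| / |a_k| = [(3k + 6)/(3(k+1) + 6)] · 25·3/11, which tends to 75/11 as k → ∞.
Since the exponent of (x + 3) increases by 2 each term, convergence requires |x + 3|² < 11/75, hence R = √33/15.

R = √33/15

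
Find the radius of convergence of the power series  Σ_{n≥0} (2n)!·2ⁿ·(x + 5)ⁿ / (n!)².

The ratio of consecutive coefficients is (2n+1)·(2n+2)/(n+1)² · 2 → 8.
Hence the series converges for |x + 5| < 1/(8) = 1/8, so the radius of convergence is 1/8.

R = 1/8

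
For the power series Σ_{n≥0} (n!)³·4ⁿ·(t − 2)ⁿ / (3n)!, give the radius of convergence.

By the ratio test, |a_{n+1}/a_n| = (n+1)³/[(3n+1)·(3n+2)·(3n+3)] · 4 → 4/27.
Convergence for |t − 2| · 4/27 < 1, i.e. |t − 2| < 27/4. So R = 27/4.

R = 27/4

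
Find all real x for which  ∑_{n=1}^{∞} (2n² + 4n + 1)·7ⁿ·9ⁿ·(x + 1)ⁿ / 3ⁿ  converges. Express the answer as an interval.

Ratio test: |a_{n+1}/a_n| = [(2(n+1)² + 4(n+1) + 1)/(2n² + 4n + 1)] · 7·9/3 → 21 as n → ∞.
Convergence for |x + 1| · 21 < 1, i.e. |x + 1| < 1/21. So R = 1/21.
Endpoint x = -20/21: the n-th term does not approach 0; divergence by the term test.
When x = -22/21, the terms do not tend to 0, so the series diverges.

(-22/21, -20/21)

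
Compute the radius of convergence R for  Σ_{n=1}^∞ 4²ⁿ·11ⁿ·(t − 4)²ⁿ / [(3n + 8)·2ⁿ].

R = √22/44

The ratio of consecutive coefficients is [(3n + 8)/(3(n+1) + 8)] · 16·11/2 → 88.
Writing y = (t − 4)², the series in y has radius 1/88, so |t − 4| < √(1/88) and R = √22/44.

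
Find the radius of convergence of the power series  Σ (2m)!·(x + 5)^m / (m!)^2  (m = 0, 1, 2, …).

R = 1/4

Apply the ratio test: |a_{m+1}| / |a_m| = (2m+1)·(2m+2)/(m+1)², which tends to 4 as m → ∞.
Hence the series converges for |x + 5| < 1/(4) = 1/4, so the radius of convergence is 1/4.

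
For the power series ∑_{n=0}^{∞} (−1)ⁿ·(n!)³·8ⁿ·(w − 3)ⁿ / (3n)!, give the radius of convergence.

By the ratio test, |a_{n+1}/a_n| = (n+1)³/[(3n+1)·(3n+2)·(3n+3)] · 8 → 8/27.
Convergence for |w − 3| · 8/27 < 1, i.e. |w − 3| < 27/8. So R = 27/8.

R = 27/8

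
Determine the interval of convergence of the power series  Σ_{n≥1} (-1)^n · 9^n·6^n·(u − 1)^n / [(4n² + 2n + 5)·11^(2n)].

Apply the ratio test: |a_{n+1}| / |a_n| = [(4n² + 2n + 5)/(4(n+1)² + 2(n+1) + 5)] · 9·6/121, which tends to 54/121 as n → ∞.
Convergence for |u − 1| · 54/121 < 1, i.e. |u − 1| < 121/54. So R = 121/54.
Endpoint u = 175/54: absolute convergence follows by limit comparison with Σ 1/n².
Endpoint u = -67/54: absolute convergence follows by limit comparison with Σ 1/n².

[-67/54, 175/54]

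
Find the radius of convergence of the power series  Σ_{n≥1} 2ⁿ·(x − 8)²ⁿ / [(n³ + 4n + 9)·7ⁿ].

R = √14/2

Apply the ratio test: |a_{n+1}| / |a_n| = [(n³ + 4n + 9)/((n+1)³ + 4(n+1) + 9)] · 2/7, which tends to 2/7 as n → ∞.
Writing y = (x − 8)², the series in y has radius 7/2, so |x − 8| < √(7/2) and R = √14/2.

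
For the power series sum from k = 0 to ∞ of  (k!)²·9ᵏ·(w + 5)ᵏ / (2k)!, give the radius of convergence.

R = 4/9

By the ratio test, |a_{k+1}/a_k| = (k+1)²/[(2k+1)·(2k+2)] · 9 → 9/4.
Hence the series converges for |w + 5| < 1/(9/4) = 4/9, so the radius of convergence is 4/9.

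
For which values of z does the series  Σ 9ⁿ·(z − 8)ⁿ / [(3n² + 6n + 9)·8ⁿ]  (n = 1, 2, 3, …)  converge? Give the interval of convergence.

By the ratio test, |a_{n+1}/a_n| = [(3n² + 6n + 9)/(3(n+1)² + 6(n+1) + 9)] · 9/8 → 9/8.
Hence the series converges for |z − 8| < 1/(9/8) = 8/9, so the radius of convergence is 8/9.
When z = 80/9, absolute convergence follows by limit comparison with Σ 1/n².
Check z = 64/9: absolute convergence follows by limit comparison with Σ 1/n².

[64/9, 80/9]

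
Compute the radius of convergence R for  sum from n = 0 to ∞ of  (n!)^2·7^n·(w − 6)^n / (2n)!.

The ratio of consecutive coefficients is (n+1)²/[(2n+1)·(2n+2)] · 7 → 7/4.
Thus R = 1/(7/4) = 4/7.

R = 4/7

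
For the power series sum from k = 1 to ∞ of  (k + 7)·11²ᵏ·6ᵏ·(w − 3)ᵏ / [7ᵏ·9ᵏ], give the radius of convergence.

By the ratio test, |a_{k+1}/a_k| = [((k+1) + 7)/(k + 7)] · 121·6/(7·9) → 242/21.
The series converges when 242/21 · |w − 3| < 1, giving R = 21/242.

R = 21/242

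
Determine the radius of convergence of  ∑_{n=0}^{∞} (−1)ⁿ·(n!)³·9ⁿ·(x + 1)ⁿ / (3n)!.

R = 3

The ratio of consecutive coefficients is (n+1)³/[(3n+1)·(3n+2)·(3n+3)] · 9 → 1/3.
Convergence for |x + 1| · 1/3 < 1, i.e. |x + 1| < 3. So R = 3.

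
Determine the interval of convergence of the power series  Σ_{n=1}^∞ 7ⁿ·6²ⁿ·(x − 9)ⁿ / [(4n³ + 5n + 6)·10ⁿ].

[1129/126, 1139/126]

The ratio of consecutive coefficients is [(4n³ + 5n + 6)/(4(n+1)³ + 5(n+1) + 6)] · 7·36/10 → 126/5.
Thus R = 1/(126/5) = 5/126.
When x = 1139/126, absolute convergence follows by limit comparison with Σ 1/n³.
Check x = 1129/126: the terms are on the order of 1/n³, so the series converges absolutely by comparison with the p-series (p = 3 > 1).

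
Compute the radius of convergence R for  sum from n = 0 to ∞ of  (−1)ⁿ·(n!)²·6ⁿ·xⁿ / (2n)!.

By the ratio test, |a_{n+1}/a_n| = (n+1)²/[(2n+1)·(2n+2)] · 6 → 3/2.
The series converges when 3/2 · |x| < 1, giving R = 2/3.

R = 2/3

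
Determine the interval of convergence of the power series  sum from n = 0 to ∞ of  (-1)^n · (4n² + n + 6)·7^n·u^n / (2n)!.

By the ratio test, |a_{n+1}/a_n| = (4(n+1)² + (n+1) + 6)/(4n² + n + 6) · 7 · 1/[(2n+1)·(2n+2)] → 0.
The limit is 0, so the series converges for all u; R = ∞.

(−∞, ∞)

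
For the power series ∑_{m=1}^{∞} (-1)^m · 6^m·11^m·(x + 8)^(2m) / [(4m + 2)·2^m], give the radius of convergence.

R = √33/33

Ratio test: |a_{m+1}/a_m| = [(4m + 2)/(4(m+1) + 2)] · 6·11/2 → 33 as m → ∞.
Since the exponent of (x + 8) increases by 2 each term, convergence requires |x + 8|² < 1/33, hence R = √33/33.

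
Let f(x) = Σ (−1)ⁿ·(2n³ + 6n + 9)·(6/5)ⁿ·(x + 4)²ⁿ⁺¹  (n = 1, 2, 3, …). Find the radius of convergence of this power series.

R = √30/6

Ratio test: |a_{n+1}/a_n| = [(2(n+1)³ + 6(n+1) + 9)/(2n³ + 6n + 9)] · 6/5 → 6/5 as n → ∞.
Since the exponent of (x + 4) increases by 2 each term, convergence requires |x + 4|² < 5/6, hence R = √30/6.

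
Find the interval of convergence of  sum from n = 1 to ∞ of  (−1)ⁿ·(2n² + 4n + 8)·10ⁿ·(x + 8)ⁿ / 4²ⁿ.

(-48/5, -32/5)

Apply the ratio test: |a_{n+1}| / |a_n| = [(2(n+1)² + 4(n+1) + 8)/(2n² + 4n + 8)] · 10/16, which tends to 5/8 as n → ∞.
The series converges when 5/8 · |x + 8| < 1, giving R = 8/5.
Check x = -32/5: the n-th term does not approach 0; divergence by the term test.
When x = -48/5, the terms have absolute value of order n², which does not tend to 0, so the series diverges by the divergence test.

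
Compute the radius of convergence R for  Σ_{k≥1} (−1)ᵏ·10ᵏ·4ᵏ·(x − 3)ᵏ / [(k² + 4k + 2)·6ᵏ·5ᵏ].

R = 3/4

The ratio of consecutive coefficients is [(k² + 4k + 2)/((k+1)² + 4(k+1) + 2)] · 10·4/(6·5) → 4/3.
The series converges when 4/3 · |x − 3| < 1, giving R = 3/4.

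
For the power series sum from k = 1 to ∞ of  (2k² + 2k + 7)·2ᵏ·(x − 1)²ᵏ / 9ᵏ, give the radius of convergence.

The ratio of consecutive coefficients is [(2(k+1)² + 2(k+1) + 7)/(2k² + 2k + 7)] · 2/9 → 2/9.
Writing y = (x − 1)², the series in y has radius 9/2, so |x − 1| < √(9/2) and R = 3√2/2.

R = 3√2/2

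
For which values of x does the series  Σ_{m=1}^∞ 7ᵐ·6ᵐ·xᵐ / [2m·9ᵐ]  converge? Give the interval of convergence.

Apply the ratio test: |a_{m+1}| / |a_m| = [2m/2(m+1)] · 7·6/9, which tends to 14/3 as m → ∞.
Thus R = 1/(14/3) = 3/14.
At x = 3/14: comparison with the harmonic series Σ 1/m shows the series diverges.
When x = -3/14, the terms alternate in sign and decrease monotonically to 0 in absolute value (size ~ c/m), so the alternating series test gives convergence.

[-3/14, 3/14)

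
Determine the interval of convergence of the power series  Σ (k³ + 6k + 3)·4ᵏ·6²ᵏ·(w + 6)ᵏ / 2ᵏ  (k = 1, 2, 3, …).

(-433/72, -431/72)

The ratio of consecutive coefficients is [((k+1)³ + 6(k+1) + 3)/(k³ + 6k + 3)] · 4·36/2 → 72.
The series converges when 72 · |w + 6| < 1, giving R = 1/72.
When w = -431/72, the terms do not tend to 0, so the series diverges.
At w = -433/72: the terms do not tend to 0, so the series diverges.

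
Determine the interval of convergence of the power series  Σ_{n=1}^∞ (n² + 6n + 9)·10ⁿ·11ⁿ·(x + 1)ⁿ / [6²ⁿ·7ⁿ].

The ratio of consecutive coefficients is [((n+1)² + 6(n+1) + 9)/(n² + 6n + 9)] · 10·11/(36·7) → 55/126.
Hence the series converges for |x + 1| < 1/(55/126) = 126/55, so the radius of convergence is 126/55.
Check x = 71/55: the n-th term does not approach 0; divergence by the term test.
At x = -181/55: the terms have absolute value of order n², which does not tend to 0, so the series diverges by the divergence test.

(-181/55, 71/55)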